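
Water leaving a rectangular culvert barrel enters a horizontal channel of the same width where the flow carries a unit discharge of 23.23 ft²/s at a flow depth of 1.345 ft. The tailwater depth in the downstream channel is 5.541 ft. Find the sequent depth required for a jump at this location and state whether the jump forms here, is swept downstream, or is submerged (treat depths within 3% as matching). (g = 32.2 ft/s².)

y₂ = 4.365 ft; the jump is submerged

V₁ = q/y₁ = 23.23/1.345 = 17.27 ft/s. Fr₁ = V₁/√(g·y₁) = 17.27/√(32.2×1.345) = 2.624.
By Bélanger, y₂/y₁ = ½[√(1 + 8Fr₁²) − 1] = ½[√56.102 − 1] = 3.245.
y₂ = 3.245 × 1.345 = 4.365 ft.
Tailwater y_tw = 5.541 ft: y_tw > y₂, so the jump is submerged.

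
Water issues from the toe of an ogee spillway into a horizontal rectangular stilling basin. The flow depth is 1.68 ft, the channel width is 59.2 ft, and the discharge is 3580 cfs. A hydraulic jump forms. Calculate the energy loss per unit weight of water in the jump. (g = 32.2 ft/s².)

ΔE = 10.5 ft

q = Q/b = 3580/59.2 = 60.5 ft²/s; V₁ = q/y₁ = 36.0 ft/s. Fr₁ = V₁/√(g·y₁) = 4.89.
By Bélanger, y₂/y₁ = ½[√(1 + 8Fr₁²) − 1] = ½[√192.6 − 1] = 6.44.
y₂ = 6.44 × 1.68 = 10.8 ft.
V₂ = q/y₂ = 60.5/10.8 = 5.59 ft/s. E₁ = y₁ + V₁²/2g = 21.8 ft; E₂ = y₂ + V₂²/2g = 11.3 ft. ΔE = E₁ − E₂ = 10.5 ft.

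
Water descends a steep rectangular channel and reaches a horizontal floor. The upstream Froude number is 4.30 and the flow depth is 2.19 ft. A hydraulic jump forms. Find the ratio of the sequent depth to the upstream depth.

y₂/y₁ = 5.60

Fr₁ = 4.30 (given).
Conjugate-depth relation: y₂/y₁ = ½[√(1 + 8Fr₁²) − 1] = ½[√148.9 − 1] = 5.60.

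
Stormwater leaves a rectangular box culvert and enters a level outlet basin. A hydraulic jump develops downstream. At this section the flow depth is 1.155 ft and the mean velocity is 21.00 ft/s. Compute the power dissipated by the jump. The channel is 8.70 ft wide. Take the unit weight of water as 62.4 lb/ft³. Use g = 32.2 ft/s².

Fr₁ = V₁/√(g·y₁) = 21.00/√(32.2×1.155) = 3.444.
Sequent-depth ratio: y₂/y₁ = ½[√(1 + 8Fr₁²) − 1] = ½[√95.862 − 1] = 4.395.
y₂ = 4.395 × 1.155 = 5.077 ft.
Head loss: ΔE = (y₂ − y₁)³/(4y₁y₂) = (5.077 − 1.155)³/(4×1.155×5.077) = 60.32/23.45 = 2.572 ft.
q = V₁·y₁ = 21.00 × 1.155 = 24.25 ft²/s. Q = q·b = 24.25 × 8.70 = 211.0 cfs. P = γ·Q·ΔE/550 = 62.4 × 211.0 × 2.572 / 550 = 61.57 hp.

P = 61.57 hp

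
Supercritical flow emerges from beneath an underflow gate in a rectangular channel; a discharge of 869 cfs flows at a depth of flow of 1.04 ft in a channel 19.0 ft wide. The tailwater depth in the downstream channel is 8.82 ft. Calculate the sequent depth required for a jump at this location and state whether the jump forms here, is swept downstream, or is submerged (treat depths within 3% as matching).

q = Q/b = 869/19.0 = 45.7 ft²/s; V₁ = q/y₁ = 44.0 ft/s. Fr₁ = V₁/√(g·y₁) = 7.60.
By Bélanger, y₂/y₁ = ½[√(1 + 8Fr₁²) − 1] = ½[√463.0 − 1] = 10.3.
y₂ = 10.3 × 1.04 = 10.7 ft.
Tailwater y_tw = 8.82 ft: y_tw < y₂, so the jump is swept downstream.

y₂ = 10.7 ft; the jump is swept downstream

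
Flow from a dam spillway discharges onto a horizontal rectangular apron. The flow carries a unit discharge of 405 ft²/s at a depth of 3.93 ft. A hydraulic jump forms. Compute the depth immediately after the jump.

V₁ = q/y₁ = 405/3.93 = 103 ft/s. Fr₁ = V₁/√(g·y₁) = 103/√(32.2×3.93) = 9.16.
Bélanger equation: y₂/y₁ = ½[√(1 + 8Fr₁²) − 1] = ½[√672.4 − 1] = 12.5.
y₂ = 12.5 × 3.93 = 49.0 ft.

y₂ = 49.0 ft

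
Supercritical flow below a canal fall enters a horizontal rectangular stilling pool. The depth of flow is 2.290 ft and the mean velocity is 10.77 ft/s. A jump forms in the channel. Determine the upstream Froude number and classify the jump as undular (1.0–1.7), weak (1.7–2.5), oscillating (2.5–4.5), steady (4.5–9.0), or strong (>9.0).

Fr₁ = 1.254; undular jump

Fr₁ = V₁/√(g·y₁) = 10.77/√(32.2×2.290) = 1.254.
Fr₁ = 1.254 lies in the undular range.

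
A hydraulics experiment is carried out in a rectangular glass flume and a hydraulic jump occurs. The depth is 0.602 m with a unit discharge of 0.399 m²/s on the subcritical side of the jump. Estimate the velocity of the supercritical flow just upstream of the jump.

V₂ = q/y₂ = 0.399/0.602 = 0.663 m/s; Fr₂ = V₂/√(g·y₂) = 0.273.
From the momentum equation (using Fr₂), y₁/y₂ = ½[√(1 + 8Fr₂²) − 1] = ½[√1.595 − 1] = 0.131.
y₁ = 0.131 × 0.602 = 0.0792 m.
V₁ = q/y₁ = 0.399/0.0792 = 5.04 m/s.

V₁ = 5.04 m/s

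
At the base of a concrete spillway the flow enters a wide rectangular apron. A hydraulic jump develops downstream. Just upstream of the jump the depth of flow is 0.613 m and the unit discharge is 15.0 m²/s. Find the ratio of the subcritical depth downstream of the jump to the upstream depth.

y₂/y₁ = 13.6

V₁ = q/y₁ = 15.0/0.613 = 24.5 m/s. Fr₁ = V₁/√(g·y₁) = 24.5/√(9.81×0.613) = 9.98.
Sequent-depth ratio: y₂/y₁ = ½[√(1 + 8Fr₁²) − 1] = ½[√797.6 − 1] = 13.6.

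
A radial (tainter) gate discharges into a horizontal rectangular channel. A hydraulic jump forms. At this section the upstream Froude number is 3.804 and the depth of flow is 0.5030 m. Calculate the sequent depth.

Fr₁ = 3.804 (given).
Conjugate-depth relation: y₂/y₁ = ½[√(1 + 8Fr₁²) − 1] = ½[√116.76 − 1] = 4.903.
y₂ = 4.903 × 0.5030 = 2.466 m.

y₂ = 2.466 m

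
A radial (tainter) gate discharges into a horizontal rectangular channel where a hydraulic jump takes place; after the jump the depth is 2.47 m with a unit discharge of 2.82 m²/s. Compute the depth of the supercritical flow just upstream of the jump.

V₂ = q/y₂ = 2.82/2.47 = 1.14 m/s; Fr₂ = V₂/√(g·y₂) = 0.232.
Applying the sequent-depth relation in reverse, y₁/y₂ = ½[√(1 + 8Fr₂²) − 1] = ½[√1.430 − 1] = 0.0980.
y₁ = 0.0980 × 2.47 = 0.242 m.

y₁ = 0.242 m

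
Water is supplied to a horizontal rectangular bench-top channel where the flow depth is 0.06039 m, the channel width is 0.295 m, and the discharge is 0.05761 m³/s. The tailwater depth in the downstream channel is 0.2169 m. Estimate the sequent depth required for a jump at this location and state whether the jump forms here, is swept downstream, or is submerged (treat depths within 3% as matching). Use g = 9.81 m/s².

q = Q/b = 0.05761/0.295 = 0.1953 m²/s; V₁ = q/y₁ = 3.234 m/s. Fr₁ = V₁/√(g·y₁) = 4.201.
Conjugate-depth relation: y₂/y₁ = ½[√(1 + 8Fr₁²) − 1] = ½[√142.21 − 1] = 5.463.
y₂ = 5.463 × 0.06039 = 0.3299 m.
Tailwater y_tw = 0.2169 m: y_tw < y₂, so the jump is swept downstream.

y₂ = 0.3299 m; the jump is swept downstream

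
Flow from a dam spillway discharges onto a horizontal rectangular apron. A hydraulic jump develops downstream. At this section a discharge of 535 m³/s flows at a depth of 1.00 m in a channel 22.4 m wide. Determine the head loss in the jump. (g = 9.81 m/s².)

ΔE = 19.5 m

q = Q/b = 535/22.4 = 23.9 m²/s; V₁ = q/y₁ = 23.9 m/s. Fr₁ = V₁/√(g·y₁) = 7.63.
By Bélanger, y₂/y₁ = ½[√(1 + 8Fr₁²) − 1] = ½[√466.2 − 1] = 10.3.
y₂ = 10.3 × 1.00 = 10.3 m.
V₂ = q/y₂ = 23.9/10.3 = 2.32 m/s. E₁ = y₁ + V₁²/2g = 30.1 m; E₂ = y₂ + V₂²/2g = 10.6 m. ΔE = E₁ − E₂ = 19.5 m.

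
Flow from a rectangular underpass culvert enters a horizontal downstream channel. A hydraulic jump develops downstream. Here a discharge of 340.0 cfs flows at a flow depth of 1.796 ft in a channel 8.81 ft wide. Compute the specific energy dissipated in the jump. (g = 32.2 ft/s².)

ΔE = 2.055 ft

q = Q/b = 340.0/8.81 = 38.59 ft²/s; V₁ = q/y₁ = 21.49 ft/s. Fr₁ = V₁/√(g·y₁) = 2.826.
Sequent-depth ratio: y₂/y₁ = ½[√(1 + 8Fr₁²) − 1] = ½[√64.874 − 1] = 3.527.
y₂ = 3.527 × 1.796 = 6.335 ft.
V₂ = q/y₂ = 38.59/6.335 = 6.092 ft/s. E₁ = y₁ + V₁²/2g = 8.966 ft; E₂ = y₂ + V₂²/2g = 6.911 ft. ΔE = E₁ − E₂ = 2.055 ft.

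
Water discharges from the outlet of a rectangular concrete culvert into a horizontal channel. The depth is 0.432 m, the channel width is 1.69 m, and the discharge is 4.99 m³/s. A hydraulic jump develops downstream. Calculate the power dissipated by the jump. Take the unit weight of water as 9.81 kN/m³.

P = 41.9 kW

q = Q/b = 4.99/1.69 = 2.95 m²/s; V₁ = q/y₁ = 6.83 m/s. Fr₁ = V₁/√(g·y₁) = 3.32.
Conjugate-depth relation: y₂/y₁ = ½[√(1 + 8Fr₁²) − 1] = ½[√89.19 − 1] = 4.22.
y₂ = 4.22 × 0.432 = 1.82 m.
V₂ = q/y₂ = 2.95/1.82 = 1.62 m/s. E₁ = y₁ + V₁²/2g = 2.81 m; E₂ = y₂ + V₂²/2g = 1.96 m. ΔE = E₁ − E₂ = 0.856 m.
P = γ·Q·ΔE = 9.81 × 4.99 × 0.856 = 41.9 kW.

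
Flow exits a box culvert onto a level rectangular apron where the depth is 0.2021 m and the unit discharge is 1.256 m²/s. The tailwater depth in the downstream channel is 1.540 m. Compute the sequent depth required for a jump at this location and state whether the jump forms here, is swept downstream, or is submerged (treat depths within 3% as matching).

V₁ = q/y₁ = 1.256/0.2021 = 6.215 m/s. Fr₁ = V₁/√(g·y₁) = 6.215/√(9.81×0.2021) = 4.414.
From the momentum equation for a rectangular channel, y₂/y₁ = ½[√(1 + 8Fr₁²) − 1] = ½[√156.85 − 1] = 5.762.
y₂ = 5.762 × 0.2021 = 1.164 m.
Tailwater y_tw = 1.540 m: y_tw > y₂, so the jump is submerged.

y₂ = 1.164 m; the jump is submerged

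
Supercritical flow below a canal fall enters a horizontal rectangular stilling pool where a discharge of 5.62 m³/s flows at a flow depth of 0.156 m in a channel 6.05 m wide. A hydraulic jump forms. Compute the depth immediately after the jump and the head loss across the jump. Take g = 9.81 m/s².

y₂ = 0.987 m; ΔE = 0.931 m

q = Q/b = 5.62/6.05 = 0.929 m²/s; V₁ = q/y₁ = 5.95 m/s. Fr₁ = V₁/√(g·y₁) = 4.81.
Sequent-depth ratio: y₂/y₁ = ½[√(1 + 8Fr₁²) − 1] = ½[√186.4 − 1] = 6.33.
y₂ = 6.33 × 0.156 = 0.987 m.
Head loss: ΔE = (y₂ − y₁)³/(4y₁y₂) = (0.987 − 0.156)³/(4×0.156×0.987) = 0.573/0.616 = 0.931 m.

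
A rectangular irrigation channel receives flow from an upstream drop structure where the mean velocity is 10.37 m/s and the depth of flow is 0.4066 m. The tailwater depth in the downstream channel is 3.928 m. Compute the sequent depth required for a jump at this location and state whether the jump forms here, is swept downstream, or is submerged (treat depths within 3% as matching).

y₂ = 2.789 m; the jump is submerged

Fr₁ = V₁/√(g·y₁) = 10.37/√(9.81×0.4066) = 5.192.
Bélanger equation: y₂/y₁ = ½[√(1 + 8Fr₁²) − 1] = ½[√216.68 − 1] = 6.860.
y₂ = 6.860 × 0.4066 = 2.789 m.
Tailwater y_tw = 3.928 m: y_tw > y₂, so the jump is submerged.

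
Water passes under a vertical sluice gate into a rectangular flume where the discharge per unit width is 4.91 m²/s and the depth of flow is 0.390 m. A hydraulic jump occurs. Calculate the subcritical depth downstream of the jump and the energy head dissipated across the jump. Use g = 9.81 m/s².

V₁ = q/y₁ = 4.91/0.390 = 12.6 m/s. Fr₁ = V₁/√(g·y₁) = 12.6/√(9.81×0.390) = 6.44.
Bélanger equation: y₂/y₁ = ½[√(1 + 8Fr₁²) − 1] = ½[√332.4 − 1] = 8.62.
y₂ = 8.62 × 0.390 = 3.36 m.
Head loss: ΔE = (y₂ − y₁)³/(4y₁y₂) = (3.36 − 0.390)³/(4×0.390×3.36) = 26.2/5.24 = 5.00 m.

y₂ = 3.36 m; ΔE = 5.00 m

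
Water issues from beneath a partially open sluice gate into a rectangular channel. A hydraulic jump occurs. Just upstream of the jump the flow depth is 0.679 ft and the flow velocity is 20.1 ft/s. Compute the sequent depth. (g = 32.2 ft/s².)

Fr₁ = V₁/√(g·y₁) = 20.1/√(32.2×0.679) = 4.30.
From the momentum equation for a rectangular channel, y₂/y₁ = ½[√(1 + 8Fr₁²) − 1] = ½[√148.8 − 1] = 5.60.
y₂ = 5.60 × 0.679 = 3.80 ft.

y₂ = 3.80 ft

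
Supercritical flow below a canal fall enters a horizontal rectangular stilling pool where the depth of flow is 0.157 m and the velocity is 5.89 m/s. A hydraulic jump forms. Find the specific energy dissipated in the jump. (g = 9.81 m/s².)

Fr₁ = V₁/√(g·y₁) = 5.89/√(9.81×0.157) = 4.75.
By Bélanger, y₂/y₁ = ½[√(1 + 8Fr₁²) − 1] = ½[√181.2 − 1] = 6.23.
y₂ = 6.23 × 0.157 = 0.978 m.
Head loss: ΔE = (y₂ − y₁)³/(4y₁y₂) = (0.978 − 0.157)³/(4×0.157×0.978) = 0.554/0.614 = 0.901 m.

ΔE = 0.901 m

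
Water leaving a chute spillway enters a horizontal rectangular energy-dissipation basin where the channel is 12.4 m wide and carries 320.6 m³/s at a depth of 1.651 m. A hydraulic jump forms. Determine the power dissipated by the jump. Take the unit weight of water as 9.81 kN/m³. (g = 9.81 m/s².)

P = 16852 kW

q = Q/b = 320.6/12.4 = 25.85 m²/s; V₁ = q/y₁ = 15.66 m/s. Fr₁ = V₁/√(g·y₁) = 3.891.
From the momentum equation for a rectangular channel, y₂/y₁ = ½[√(1 + 8Fr₁²) − 1] = ½[√122.13 − 1] = 5.026.
y₂ = 5.026 × 1.651 = 8.297 m.
Head loss: ΔE = (y₂ − y₁)³/(4y₁y₂) = (8.297 − 1.651)³/(4×1.651×8.297) = 293.6/54.80 = 5.358 m.
P = γ·Q·ΔE = 9.81 × 320.6 × 5.358 = 16852 kW.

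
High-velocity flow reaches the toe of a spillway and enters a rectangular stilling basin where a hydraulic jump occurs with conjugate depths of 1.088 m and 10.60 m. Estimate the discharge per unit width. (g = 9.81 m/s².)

q = 25.71 m²/s

For a rectangular channel the momentum equation gives q² = ½·g·y₁·y₂·(y₁ + y₂) = ½×9.81×1.088×10.60×11.69 = 661.2.
q = √661.2 = 25.71 m²/s.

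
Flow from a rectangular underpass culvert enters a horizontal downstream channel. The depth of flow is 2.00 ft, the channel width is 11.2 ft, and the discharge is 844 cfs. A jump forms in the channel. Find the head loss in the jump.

ΔE = 11.1 ft

q = Q/b = 844/11.2 = 75.4 ft²/s; V₁ = q/y₁ = 37.7 ft/s. Fr₁ = V₁/√(g·y₁) = 4.70.
Conjugate-depth relation: y₂/y₁ = ½[√(1 + 8Fr₁²) − 1] = ½[√177.4 − 1] = 6.16.
y₂ = 6.16 × 2.00 = 12.3 ft.
Head loss: ΔE = (y₂ − y₁)³/(4y₁y₂) = (12.3 − 2.00)³/(4×2.00×12.3) = 1098/98.5 = 11.1 ft.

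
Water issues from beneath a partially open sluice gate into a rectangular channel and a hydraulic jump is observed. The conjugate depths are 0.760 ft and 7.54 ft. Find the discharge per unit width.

q = 27.7 ft²/s

For a rectangular channel the momentum equation gives q² = ½·g·y₁·y₂·(y₁ + y₂) = ½×32.2×0.760×7.54×8.30 = 766.
q = √766 = 27.7 ft²/s.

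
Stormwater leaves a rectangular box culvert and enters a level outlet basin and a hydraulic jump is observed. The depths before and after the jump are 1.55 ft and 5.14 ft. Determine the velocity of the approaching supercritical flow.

V₁ = 18.9 ft/s

For a rectangular channel the momentum equation gives q² = ½·g·y₁·y₂·(y₁ + y₂) = ½×32.2×1.55×5.14×6.69 = 858.
q = √858 = 29.3 ft²/s.
V₁ = q/y₁ = 29.3/1.55 = 18.9 ft/s.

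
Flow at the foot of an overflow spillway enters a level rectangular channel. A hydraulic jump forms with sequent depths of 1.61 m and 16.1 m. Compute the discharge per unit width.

For a rectangular channel the momentum equation gives q² = ½·g·y₁·y₂·(y₁ + y₂) = ½×9.81×1.61×16.1×17.7 = 2252.
q = √2252 = 47.5 m²/s.

q = 47.5 m²/s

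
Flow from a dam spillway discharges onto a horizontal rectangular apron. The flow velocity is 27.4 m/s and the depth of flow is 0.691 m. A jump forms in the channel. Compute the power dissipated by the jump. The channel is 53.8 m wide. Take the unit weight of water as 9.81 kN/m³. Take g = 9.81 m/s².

P = 288056 kW

Fr₁ = V₁/√(g·y₁) = 27.4/√(9.81×0.691) = 10.5.
By Bélanger, y₂/y₁ = ½[√(1 + 8Fr₁²) − 1] = ½[√887.0 − 1] = 14.4.
y₂ = 14.4 × 0.691 = 9.94 m.
Head loss: ΔE = (y₂ − y₁)³/(4y₁y₂) = (9.94 − 0.691)³/(4×0.691×9.94) = 792/27.5 = 28.8 m.
q = V₁·y₁ = 27.4 × 0.691 = 18.9 m²/s. Q = q·b = 18.9 × 53.8 = 1019 m³/s. P = γ·Q·ΔE = 9.81 × 1019 × 28.8 = 288056 kW.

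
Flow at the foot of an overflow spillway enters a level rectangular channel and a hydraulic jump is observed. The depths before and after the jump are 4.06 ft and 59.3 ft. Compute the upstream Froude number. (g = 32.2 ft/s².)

Fr₁ = 10.7

For a rectangular channel the momentum equation gives q² = ½·g·y₁·y₂·(y₁ + y₂) = ½×32.2×4.06×59.3×63.4 = 245596.
q = √245596 = 496 ft²/s.
V₁ = q/y₁ = 122 ft/s; Fr₁ = V₁/√(g·y₁) = 10.7.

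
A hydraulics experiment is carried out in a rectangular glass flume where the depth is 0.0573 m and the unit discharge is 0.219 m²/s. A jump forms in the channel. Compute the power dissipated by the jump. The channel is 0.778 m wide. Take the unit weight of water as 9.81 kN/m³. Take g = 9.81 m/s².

V₁ = q/y₁ = 0.219/0.0573 = 3.82 m/s. Fr₁ = V₁/√(g·y₁) = 3.82/√(9.81×0.0573) = 5.10.
From the momentum equation for a rectangular channel, y₂/y₁ = ½[√(1 + 8Fr₁²) − 1] = ½[√208.9 − 1] = 6.73.
y₂ = 6.73 × 0.0573 = 0.385 m.
V₂ = q/y₂ = 0.219/0.385 = 0.568 m/s. E₁ = y₁ + V₁²/2g = 0.802 m; E₂ = y₂ + V₂²/2g = 0.402 m. ΔE = E₁ − E₂ = 0.400 m.
Q = q·b = 0.219 × 0.778 = 0.170 m³/s. P = γ·Q·ΔE = 9.81 × 0.170 × 0.400 = 0.668 kW.

P = 0.668 kW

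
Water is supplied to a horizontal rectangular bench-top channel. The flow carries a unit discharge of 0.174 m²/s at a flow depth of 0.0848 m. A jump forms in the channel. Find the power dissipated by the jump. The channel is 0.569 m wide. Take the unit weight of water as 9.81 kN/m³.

V₁ = q/y₁ = 0.174/0.0848 = 2.05 m/s. Fr₁ = V₁/√(g·y₁) = 2.05/√(9.81×0.0848) = 2.25.
Conjugate-depth relation: y₂/y₁ = ½[√(1 + 8Fr₁²) − 1] = ½[√41.49 − 1] = 2.72.
y₂ = 2.72 × 0.0848 = 0.231 m.
Head loss: ΔE = (y₂ − y₁)³/(4y₁y₂) = (0.231 − 0.0848)³/(4×0.0848×0.231) = 0.00311/0.0783 = 0.0397 m.
Q = q·b = 0.174 × 0.569 = 0.0990 m³/s. P = γ·Q·ΔE = 9.81 × 0.0990 × 0.0397 = 0.0386 kW.

P = 0.0386 kW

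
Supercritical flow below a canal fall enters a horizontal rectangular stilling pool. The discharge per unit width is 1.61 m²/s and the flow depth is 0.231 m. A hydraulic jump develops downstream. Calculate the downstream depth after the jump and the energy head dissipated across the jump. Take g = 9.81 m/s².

y₂ = 1.40 m; ΔE = 1.24 m

V₁ = q/y₁ = 1.61/0.231 = 6.97 m/s. Fr₁ = V₁/√(g·y₁) = 6.97/√(9.81×0.231) = 4.63.
Bélanger equation: y₂/y₁ = ½[√(1 + 8Fr₁²) − 1] = ½[√172.5 − 1] = 6.07.
y₂ = 6.07 × 0.231 = 1.40 m.
Head loss: ΔE = (y₂ − y₁)³/(4y₁y₂) = (1.40 − 0.231)³/(4×0.231×1.40) = 1.60/1.29 = 1.24 m.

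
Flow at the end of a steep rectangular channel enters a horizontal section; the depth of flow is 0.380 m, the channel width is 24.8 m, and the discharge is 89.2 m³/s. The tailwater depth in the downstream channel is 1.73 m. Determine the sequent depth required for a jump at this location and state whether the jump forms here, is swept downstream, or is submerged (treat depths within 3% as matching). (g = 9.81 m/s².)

q = Q/b = 89.2/24.8 = 3.60 m²/s; V₁ = q/y₁ = 9.47 m/s. Fr₁ = V₁/√(g·y₁) = 4.90.
From the momentum equation for a rectangular channel, y₂/y₁ = ½[√(1 + 8Fr₁²) − 1] = ½[√193.3 − 1] = 6.45.
y₂ = 6.45 × 0.380 = 2.45 m.
Tailwater y_tw = 1.73 m: y_tw < y₂, so the jump is swept downstream.

y₂ = 2.45 m; the jump is swept downstream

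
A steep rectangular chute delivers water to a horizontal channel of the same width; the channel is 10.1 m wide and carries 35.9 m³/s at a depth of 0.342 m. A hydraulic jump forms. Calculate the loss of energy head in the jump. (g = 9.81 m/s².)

q = Q/b = 35.9/10.1 = 3.55 m²/s; V₁ = q/y₁ = 10.4 m/s. Fr₁ = V₁/√(g·y₁) = 5.67.
Bélanger equation: y₂/y₁ = ½[√(1 + 8Fr₁²) − 1] = ½[√258.6 − 1] = 7.54.
y₂ = 7.54 × 0.342 = 2.58 m.
Head loss: ΔE = (y₂ − y₁)³/(4y₁y₂) = (2.58 − 0.342)³/(4×0.342×2.58) = 11.2/3.53 = 3.17 m.

ΔE = 3.17 m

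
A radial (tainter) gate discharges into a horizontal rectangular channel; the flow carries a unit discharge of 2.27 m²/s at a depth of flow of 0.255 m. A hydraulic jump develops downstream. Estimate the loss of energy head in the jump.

ΔE = 2.32 m

V₁ = q/y₁ = 2.27/0.255 = 8.90 m/s. Fr₁ = V₁/√(g·y₁) = 8.90/√(9.81×0.255) = 5.63.
Sequent-depth ratio: y₂/y₁ = ½[√(1 + 8Fr₁²) − 1] = ½[√254.4 − 1] = 7.48.
y₂ = 7.48 × 0.255 = 1.91 m.
V₂ = q/y₂ = 2.27/1.91 = 1.19 m/s. E₁ = y₁ + V₁²/2g = 4.29 m; E₂ = y₂ + V₂²/2g = 1.98 m. ΔE = E₁ − E₂ = 2.32 m.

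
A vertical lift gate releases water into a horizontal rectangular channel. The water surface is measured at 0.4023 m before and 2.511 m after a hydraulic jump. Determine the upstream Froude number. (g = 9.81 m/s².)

For a rectangular channel the momentum equation gives q² = ½·g·y₁·y₂·(y₁ + y₂) = ½×9.81×0.4023×2.511×2.913 = 14.44.
q = √14.44 = 3.799 m²/s.
V₁ = q/y₁ = 9.444 m/s; Fr₁ = V₁/√(g·y₁) = 4.754.

Fr₁ = 4.754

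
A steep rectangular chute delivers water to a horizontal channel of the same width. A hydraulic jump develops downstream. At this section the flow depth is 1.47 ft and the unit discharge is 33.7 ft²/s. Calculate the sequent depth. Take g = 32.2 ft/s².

y₂ = 6.23 ft

V₁ = q/y₁ = 33.7/1.47 = 22.9 ft/s. Fr₁ = V₁/√(g·y₁) = 22.9/√(32.2×1.47) = 3.33.
From the momentum equation for a rectangular channel, y₂/y₁ = ½[√(1 + 8Fr₁²) − 1] = ½[√89.83 − 1] = 4.24.
y₂ = 4.24 × 1.47 = 6.23 ft.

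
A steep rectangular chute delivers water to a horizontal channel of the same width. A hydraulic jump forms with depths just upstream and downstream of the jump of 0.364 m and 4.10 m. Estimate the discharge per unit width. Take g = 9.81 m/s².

For a rectangular channel the momentum equation gives q² = ½·g·y₁·y₂·(y₁ + y₂) = ½×9.81×0.364×4.10×4.46 = 32.7.
q = √32.7 = 5.72 m²/s.

q = 5.72 m²/s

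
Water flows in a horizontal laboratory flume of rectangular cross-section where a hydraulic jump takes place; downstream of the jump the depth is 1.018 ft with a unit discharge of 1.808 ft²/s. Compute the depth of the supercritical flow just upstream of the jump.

y₁ = 0.1681 ft

V₂ = q/y₂ = 1.808/1.018 = 1.776 ft/s; Fr₂ = V₂/√(g·y₂) = 0.3102.
Applying the sequent-depth relation in reverse, y₁/y₂ = ½[√(1 + 8Fr₂²) − 1] = ½[√1.7698 − 1] = 0.1652.
y₁ = 0.1652 × 1.018 = 0.1681 ft.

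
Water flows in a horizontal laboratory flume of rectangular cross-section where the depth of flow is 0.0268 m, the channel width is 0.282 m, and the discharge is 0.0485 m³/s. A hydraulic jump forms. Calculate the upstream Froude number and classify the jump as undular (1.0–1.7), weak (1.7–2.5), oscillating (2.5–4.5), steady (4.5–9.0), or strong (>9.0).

Fr₁ = 12.5; strong jump

q = Q/b = 0.0485/0.282 = 0.172 m²/s; V₁ = q/y₁ = 6.42 m/s. Fr₁ = V₁/√(g·y₁) = 12.5.
Fr₁ = 12.5 lies in the strong range.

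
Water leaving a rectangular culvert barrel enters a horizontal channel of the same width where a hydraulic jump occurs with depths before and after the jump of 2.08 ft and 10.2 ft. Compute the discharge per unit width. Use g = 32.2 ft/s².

q = 64.8 ft²/s

For a rectangular channel the momentum equation gives q² = ½·g·y₁·y₂·(y₁ + y₂) = ½×32.2×2.08×10.2×12.3 = 4195.
q = √4195 = 64.8 ft²/s.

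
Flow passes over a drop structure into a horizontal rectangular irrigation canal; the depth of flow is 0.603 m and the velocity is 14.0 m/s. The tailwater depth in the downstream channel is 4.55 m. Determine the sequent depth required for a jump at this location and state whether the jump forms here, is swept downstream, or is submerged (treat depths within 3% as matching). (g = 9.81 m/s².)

y₂ = 4.62 m; the jump forms here

Fr₁ = V₁/√(g·y₁) = 14.0/√(9.81×0.603) = 5.76.
From the momentum equation for a rectangular channel, y₂/y₁ = ½[√(1 + 8Fr₁²) − 1] = ½[√266.1 − 1] = 7.66.
y₂ = 7.66 × 0.603 = 4.62 m.
Tailwater y_tw = 4.55 m: y_tw ≈ y₂, so the jump forms here.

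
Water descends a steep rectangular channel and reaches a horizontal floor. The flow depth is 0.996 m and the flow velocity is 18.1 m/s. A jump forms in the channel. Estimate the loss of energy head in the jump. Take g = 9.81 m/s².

ΔE = 9.74 m

Fr₁ = V₁/√(g·y₁) = 18.1/√(9.81×0.996) = 5.79.
Conjugate-depth relation: y₂/y₁ = ½[√(1 + 8Fr₁²) − 1] = ½[√269.2 − 1] = 7.70.
y₂ = 7.70 × 0.996 = 7.67 m.
q = V₁·y₁ = 18.1 × 0.996 = 18.0 m²/s. V₂ = q/y₂ = 18.0/7.67 = 2.35 m/s. E₁ = y₁ + V₁²/2g = 17.7 m; E₂ = y₂ + V₂²/2g = 7.95 m. ΔE = E₁ − E₂ = 9.74 m.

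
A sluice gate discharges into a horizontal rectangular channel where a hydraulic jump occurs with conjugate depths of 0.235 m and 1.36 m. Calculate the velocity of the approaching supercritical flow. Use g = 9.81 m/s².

For a rectangular channel the momentum equation gives q² = ½·g·y₁·y₂·(y₁ + y₂) = ½×9.81×0.235×1.36×1.60 = 2.50.
q = √2.50 = 1.58 m²/s.
V₁ = q/y₁ = 1.58/0.235 = 6.73 m/s.

V₁ = 6.73 m/s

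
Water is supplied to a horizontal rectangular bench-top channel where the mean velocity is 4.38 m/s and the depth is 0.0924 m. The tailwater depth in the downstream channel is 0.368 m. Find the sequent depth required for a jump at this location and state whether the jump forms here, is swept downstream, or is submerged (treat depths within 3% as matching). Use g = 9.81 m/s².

y₂ = 0.557 m; the jump is swept downstream

Fr₁ = V₁/√(g·y₁) = 4.38/√(9.81×0.0924) = 4.60.
By Bélanger, y₂/y₁ = ½[√(1 + 8Fr₁²) − 1] = ½[√170.3 − 1] = 6.03.
y₂ = 6.03 × 0.0924 = 0.557 m.
Tailwater y_tw = 0.368 m: y_tw < y₂, so the jump is swept downstream.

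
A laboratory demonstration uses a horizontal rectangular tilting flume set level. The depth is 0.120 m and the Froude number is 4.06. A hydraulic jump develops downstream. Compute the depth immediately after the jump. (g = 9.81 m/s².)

Fr₁ = 4.06 (given).
Conjugate-depth relation: y₂/y₁ = ½[√(1 + 8Fr₁²) − 1] = ½[√132.9 − 1] = 5.26.
y₂ = 5.26 × 0.120 = 0.632 m.

y₂ = 0.632 m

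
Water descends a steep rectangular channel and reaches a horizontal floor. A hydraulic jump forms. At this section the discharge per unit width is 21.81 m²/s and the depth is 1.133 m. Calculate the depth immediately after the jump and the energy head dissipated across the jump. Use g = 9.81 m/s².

y₂ = 8.703 m; ΔE = 11.00 m

V₁ = q/y₁ = 21.81/1.133 = 19.25 m/s. Fr₁ = V₁/√(g·y₁) = 19.25/√(9.81×1.133) = 5.774.
Bélanger equation: y₂/y₁ = ½[√(1 + 8Fr₁²) − 1] = ½[√267.71 − 1] = 7.681.
y₂ = 7.681 × 1.133 = 8.703 m.
V₂ = q/y₂ = 21.81/8.703 = 2.506 m/s. E₁ = y₁ + V₁²/2g = 20.02 m; E₂ = y₂ + V₂²/2g = 9.023 m. ΔE = E₁ − E₂ = 11.00 m.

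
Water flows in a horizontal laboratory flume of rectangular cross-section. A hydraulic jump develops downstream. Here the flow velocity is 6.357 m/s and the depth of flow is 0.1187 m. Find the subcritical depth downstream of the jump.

y₂ = 0.9313 m

Fr₁ = V₁/√(g·y₁) = 6.357/√(9.81×0.1187) = 5.891.
Bélanger equation: y₂/y₁ = ½[√(1 + 8Fr₁²) − 1] = ½[√278.64 − 1] = 7.846.
y₂ = 7.846 × 0.1187 = 0.9313 m.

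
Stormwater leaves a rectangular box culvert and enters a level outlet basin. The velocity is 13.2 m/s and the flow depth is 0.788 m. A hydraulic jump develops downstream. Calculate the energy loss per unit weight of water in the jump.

ΔE = 4.53 m

Fr₁ = V₁/√(g·y₁) = 13.2/√(9.81×0.788) = 4.75.
Sequent-depth ratio: y₂/y₁ = ½[√(1 + 8Fr₁²) − 1] = ½[√181.3 − 1] = 6.23.
y₂ = 6.23 × 0.788 = 4.91 m.
q = V₁·y₁ = 13.2 × 0.788 = 10.4 m²/s. V₂ = q/y₂ = 10.4/4.91 = 2.12 m/s. E₁ = y₁ + V₁²/2g = 9.67 m; E₂ = y₂ + V₂²/2g = 5.14 m. ΔE = E₁ − E₂ = 4.53 m.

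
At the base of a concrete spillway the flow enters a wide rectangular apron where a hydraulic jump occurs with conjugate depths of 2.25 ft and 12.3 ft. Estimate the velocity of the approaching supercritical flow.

For a rectangular channel the momentum equation gives q² = ½·g·y₁·y₂·(y₁ + y₂) = ½×32.2×2.25×12.3×14.6 = 6483.
q = √6483 = 80.5 ft²/s.
V₁ = q/y₁ = 80.5/2.25 = 35.8 ft/s.

V₁ = 35.8 ft/s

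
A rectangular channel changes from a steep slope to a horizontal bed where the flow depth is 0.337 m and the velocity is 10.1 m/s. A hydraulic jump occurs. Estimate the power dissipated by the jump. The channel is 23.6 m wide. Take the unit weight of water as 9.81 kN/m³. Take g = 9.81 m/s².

P = 2330 kW

Fr₁ = V₁/√(g·y₁) = 10.1/√(9.81×0.337) = 5.55.
By Bélanger, y₂/y₁ = ½[√(1 + 8Fr₁²) − 1] = ½[√247.9 − 1] = 7.37.
y₂ = 7.37 × 0.337 = 2.48 m.
Head loss: ΔE = (y₂ − y₁)³/(4y₁y₂) = (2.48 − 0.337)³/(4×0.337×2.48) = 9.90/3.35 = 2.96 m.
q = V₁·y₁ = 10.1 × 0.337 = 3.40 m²/s. Q = q·b = 3.40 × 23.6 = 80.3 m³/s. P = γ·Q·ΔE = 9.81 × 80.3 × 2.96 = 2330 kW.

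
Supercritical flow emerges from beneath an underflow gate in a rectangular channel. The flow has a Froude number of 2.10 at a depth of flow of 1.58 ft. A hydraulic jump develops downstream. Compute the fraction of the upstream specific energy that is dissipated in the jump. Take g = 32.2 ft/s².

Fr₁ = 2.10 (given).
By Bélanger, y₂/y₁ = ½[√(1 + 8Fr₁²) − 1] = ½[√36.28 − 1] = 2.51.
y₂ = 2.51 × 1.58 = 3.97 ft.
E₁ = y₁(1 + Fr₁²/2) = 1.58×(1 + 2.10²/2) = 5.06 ft. ΔE = (y₂ − y₁)³/(4y₁y₂) = 0.543 ft. ΔE/E₁ = 0.543/5.06 = 0.107.

ΔE/E₁ = 0.107 (10.7%)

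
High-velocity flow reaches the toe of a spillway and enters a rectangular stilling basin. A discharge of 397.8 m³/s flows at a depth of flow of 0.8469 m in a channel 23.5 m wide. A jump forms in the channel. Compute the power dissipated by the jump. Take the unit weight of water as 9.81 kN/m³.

P = 51052 kW

q = Q/b = 397.8/23.5 = 16.93 m²/s; V₁ = q/y₁ = 19.99 m/s. Fr₁ = V₁/√(g·y₁) = 6.934.
Sequent-depth ratio: y₂/y₁ = ½[√(1 + 8Fr₁²) − 1] = ½[√385.70 − 1] = 9.320.
y₂ = 9.320 × 0.8469 = 7.893 m.
V₂ = q/y₂ = 16.93/7.893 = 2.145 m/s. E₁ = y₁ + V₁²/2g = 21.21 m; E₂ = y₂ + V₂²/2g = 8.127 m. ΔE = E₁ − E₂ = 13.08 m.
P = γ·Q·ΔE = 9.81 × 397.8 × 13.08 = 51052 kW.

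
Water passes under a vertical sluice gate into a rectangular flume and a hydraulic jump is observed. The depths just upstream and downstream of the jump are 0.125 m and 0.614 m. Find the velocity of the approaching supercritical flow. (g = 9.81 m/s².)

V₁ = 4.22 m/s

For a rectangular channel the momentum equation gives q² = ½·g·y₁·y₂·(y₁ + y₂) = ½×9.81×0.125×0.614×0.739 = 0.278.
q = √0.278 = 0.527 m²/s.
V₁ = q/y₁ = 0.527/0.125 = 4.22 m/s.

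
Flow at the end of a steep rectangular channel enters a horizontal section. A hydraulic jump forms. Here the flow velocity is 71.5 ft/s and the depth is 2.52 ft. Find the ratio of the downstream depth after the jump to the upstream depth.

y₂/y₁ = 10.7

Fr₁ = V₁/√(g·y₁) = 71.5/√(32.2×2.52) = 7.94.
Conjugate-depth relation: y₂/y₁ = ½[√(1 + 8Fr₁²) − 1] = ½[√505.0 − 1] = 10.7.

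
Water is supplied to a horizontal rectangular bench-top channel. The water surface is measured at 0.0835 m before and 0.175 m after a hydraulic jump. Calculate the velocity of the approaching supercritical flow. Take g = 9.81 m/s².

V₁ = 1.63 m/s

For a rectangular channel the momentum equation gives q² = ½·g·y₁·y₂·(y₁ + y₂) = ½×9.81×0.0835×0.175×0.259 = 0.0185.
q = √0.0185 = 0.136 m²/s.
V₁ = q/y₁ = 0.136/0.0835 = 1.63 m/s.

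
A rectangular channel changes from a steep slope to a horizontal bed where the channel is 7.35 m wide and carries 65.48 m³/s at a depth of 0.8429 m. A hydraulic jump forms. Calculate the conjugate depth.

q = Q/b = 65.48/7.35 = 8.909 m²/s; V₁ = q/y₁ = 10.57 m/s. Fr₁ = V₁/√(g·y₁) = 3.676.
Sequent-depth ratio: y₂/y₁ = ½[√(1 + 8Fr₁²) − 1] = ½[√109.08 − 1] = 4.722.
y₂ = 4.722 × 0.8429 = 3.980 m.

y₂ = 3.980 m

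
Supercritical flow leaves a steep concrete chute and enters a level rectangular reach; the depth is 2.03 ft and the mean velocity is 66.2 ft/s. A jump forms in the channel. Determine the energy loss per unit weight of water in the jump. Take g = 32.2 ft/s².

Fr₁ = V₁/√(g·y₁) = 66.2/√(32.2×2.03) = 8.19.
Conjugate-depth relation: y₂/y₁ = ½[√(1 + 8Fr₁²) − 1] = ½[√537.4 − 1] = 11.1.
y₂ = 11.1 × 2.03 = 22.5 ft.
Head loss: ΔE = (y₂ − y₁)³/(4y₁y₂) = (22.5 − 2.03)³/(4×2.03×22.5) = 8595/183 = 47.0 ft.

ΔE = 47.0 ft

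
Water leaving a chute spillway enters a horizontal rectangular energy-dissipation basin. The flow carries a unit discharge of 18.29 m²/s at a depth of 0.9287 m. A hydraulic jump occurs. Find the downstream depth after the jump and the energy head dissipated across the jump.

y₂ = 8.118 m; ΔE = 12.32 m

V₁ = q/y₁ = 18.29/0.9287 = 19.69 m/s. Fr₁ = V₁/√(g·y₁) = 19.69/√(9.81×0.9287) = 6.525.
Conjugate-depth relation: y₂/y₁ = ½[√(1 + 8Fr₁²) − 1] = ½[√341.58 − 1] = 8.741.
y₂ = 8.741 × 0.9287 = 8.118 m.
V₂ = q/y₂ = 18.29/8.118 = 2.253 m/s. E₁ = y₁ + V₁²/2g = 20.70 m; E₂ = y₂ + V₂²/2g = 8.376 m. ΔE = E₁ − E₂ = 12.32 m.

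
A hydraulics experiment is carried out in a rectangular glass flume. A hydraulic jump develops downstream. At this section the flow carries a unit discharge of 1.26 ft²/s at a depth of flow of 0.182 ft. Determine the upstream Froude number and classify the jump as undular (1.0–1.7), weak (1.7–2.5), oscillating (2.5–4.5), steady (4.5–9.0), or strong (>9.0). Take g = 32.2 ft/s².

Fr₁ = 2.86; oscillating jump

V₁ = q/y₁ = 1.26/0.182 = 6.92 ft/s. Fr₁ = V₁/√(g·y₁) = 6.92/√(32.2×0.182) = 2.86.
Fr₁ = 2.86 lies in the oscillating range.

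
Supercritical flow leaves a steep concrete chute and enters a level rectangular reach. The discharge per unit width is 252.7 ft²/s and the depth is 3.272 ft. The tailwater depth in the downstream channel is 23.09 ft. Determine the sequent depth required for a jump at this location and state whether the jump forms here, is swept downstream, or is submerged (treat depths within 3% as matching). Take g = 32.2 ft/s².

y₂ = 33.22 ft; the jump is swept downstream

V₁ = q/y₁ = 252.7/3.272 = 77.23 ft/s. Fr₁ = V₁/√(g·y₁) = 77.23/√(32.2×3.272) = 7.524.
Conjugate-depth relation: y₂/y₁ = ½[√(1 + 8Fr₁²) − 1] = ½[√453.90 − 1] = 10.15.
y₂ = 10.15 × 3.272 = 33.22 ft.
Tailwater y_tw = 23.09 ft: y_tw < y₂, so the jump is swept downstream.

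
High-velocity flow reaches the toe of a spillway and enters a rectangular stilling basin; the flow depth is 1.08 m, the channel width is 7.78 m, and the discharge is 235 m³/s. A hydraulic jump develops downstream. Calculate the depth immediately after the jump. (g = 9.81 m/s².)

q = Q/b = 235/7.78 = 30.2 m²/s; V₁ = q/y₁ = 28.0 m/s. Fr₁ = V₁/√(g·y₁) = 8.59.
Bélanger equation: y₂/y₁ = ½[√(1 + 8Fr₁²) − 1] = ½[√591.6 − 1] = 11.7.
y₂ = 11.7 × 1.08 = 12.6 m.

y₂ = 12.6 m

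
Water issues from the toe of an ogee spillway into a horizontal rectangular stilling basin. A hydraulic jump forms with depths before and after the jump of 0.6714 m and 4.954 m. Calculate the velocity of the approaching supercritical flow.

V₁ = 14.27 m/s

For a rectangular channel the momentum equation gives q² = ½·g·y₁·y₂·(y₁ + y₂) = ½×9.81×0.6714×4.954×5.625 = 91.78.
q = √91.78 = 9.580 m²/s.
V₁ = q/y₁ = 9.580/0.6714 = 14.27 m/s.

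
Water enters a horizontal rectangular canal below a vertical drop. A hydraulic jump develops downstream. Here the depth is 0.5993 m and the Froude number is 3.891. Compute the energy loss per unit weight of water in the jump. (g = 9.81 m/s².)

Fr₁ = 3.891 (given).
Sequent-depth ratio: y₂/y₁ = ½[√(1 + 8Fr₁²) − 1] = ½[√122.12 − 1] = 5.025.
y₂ = 5.025 × 0.5993 = 3.012 m.
Head loss: ΔE = (y₂ − y₁)³/(4y₁y₂) = (3.012 − 0.5993)³/(4×0.5993×3.012) = 14.04/7.220 = 1.945 m.

ΔE = 1.945 m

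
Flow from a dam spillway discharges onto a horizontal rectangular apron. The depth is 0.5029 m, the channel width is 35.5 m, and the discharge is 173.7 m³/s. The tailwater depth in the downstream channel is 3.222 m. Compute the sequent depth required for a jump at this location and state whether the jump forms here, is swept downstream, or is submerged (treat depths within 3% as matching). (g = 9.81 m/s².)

q = Q/b = 173.7/35.5 = 4.893 m²/s; V₁ = q/y₁ = 9.729 m/s. Fr₁ = V₁/√(g·y₁) = 4.380.
Conjugate-depth relation: y₂/y₁ = ½[√(1 + 8Fr₁²) − 1] = ½[√154.50 − 1] = 5.715.
y₂ = 5.715 × 0.5029 = 2.874 m.
Tailwater y_tw = 3.222 m: y_tw > y₂, so the jump is submerged.

y₂ = 2.874 m; the jump is submerged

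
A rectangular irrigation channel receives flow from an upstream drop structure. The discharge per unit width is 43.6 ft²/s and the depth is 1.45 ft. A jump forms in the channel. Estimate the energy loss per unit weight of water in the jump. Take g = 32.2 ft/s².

V₁ = q/y₁ = 43.6/1.45 = 30.1 ft/s. Fr₁ = V₁/√(g·y₁) = 30.1/√(32.2×1.45) = 4.40.
By Bélanger, y₂/y₁ = ½[√(1 + 8Fr₁²) − 1] = ½[√155.9 − 1] = 5.74.
y₂ = 5.74 × 1.45 = 8.33 ft.
V₂ = q/y₂ = 43.6/8.33 = 5.24 ft/s. E₁ = y₁ + V₁²/2g = 15.5 ft; E₂ = y₂ + V₂²/2g = 8.75 ft. ΔE = E₁ − E₂ = 6.74 ft.

ΔE = 6.74 ft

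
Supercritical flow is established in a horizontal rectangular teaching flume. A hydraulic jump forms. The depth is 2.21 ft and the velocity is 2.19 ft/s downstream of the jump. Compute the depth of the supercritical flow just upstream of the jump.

y₁ = 0.266 ft

Fr₂ = V₂/√(g·y₂) = 2.19/√(32.2×2.21) = 0.260.
From the momentum equation (using Fr₂), y₁/y₂ = ½[√(1 + 8Fr₂²) − 1] = ½[√1.539 − 1] = 0.120.
y₁ = 0.120 × 2.21 = 0.266 ft.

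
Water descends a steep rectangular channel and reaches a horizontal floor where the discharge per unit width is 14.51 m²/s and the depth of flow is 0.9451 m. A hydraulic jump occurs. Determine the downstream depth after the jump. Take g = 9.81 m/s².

V₁ = q/y₁ = 14.51/0.9451 = 15.35 m/s. Fr₁ = V₁/√(g·y₁) = 15.35/√(9.81×0.9451) = 5.042.
Bélanger equation: y₂/y₁ = ½[√(1 + 8Fr₁²) − 1] = ½[√204.39 − 1] = 6.648.
y₂ = 6.648 × 0.9451 = 6.283 m.

y₂ = 6.283 m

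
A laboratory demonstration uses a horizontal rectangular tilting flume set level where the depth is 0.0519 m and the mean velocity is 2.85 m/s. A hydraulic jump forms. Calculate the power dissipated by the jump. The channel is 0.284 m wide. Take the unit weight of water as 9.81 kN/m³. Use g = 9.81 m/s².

P = 0.0750 kW

Fr₁ = V₁/√(g·y₁) = 2.85/√(9.81×0.0519) = 3.99.
From the momentum equation for a rectangular channel, y₂/y₁ = ½[√(1 + 8Fr₁²) − 1] = ½[√128.6 − 1] = 5.17.
y₂ = 5.17 × 0.0519 = 0.268 m.
Head loss: ΔE = (y₂ − y₁)³/(4y₁y₂) = (0.268 − 0.0519)³/(4×0.0519×0.268) = 0.0101/0.0557 = 0.182 m.
q = V₁·y₁ = 2.85 × 0.0519 = 0.148 m²/s. Q = q·b = 0.148 × 0.284 = 0.0420 m³/s. P = γ·Q·ΔE = 9.81 × 0.0420 × 0.182 = 0.0750 kW.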